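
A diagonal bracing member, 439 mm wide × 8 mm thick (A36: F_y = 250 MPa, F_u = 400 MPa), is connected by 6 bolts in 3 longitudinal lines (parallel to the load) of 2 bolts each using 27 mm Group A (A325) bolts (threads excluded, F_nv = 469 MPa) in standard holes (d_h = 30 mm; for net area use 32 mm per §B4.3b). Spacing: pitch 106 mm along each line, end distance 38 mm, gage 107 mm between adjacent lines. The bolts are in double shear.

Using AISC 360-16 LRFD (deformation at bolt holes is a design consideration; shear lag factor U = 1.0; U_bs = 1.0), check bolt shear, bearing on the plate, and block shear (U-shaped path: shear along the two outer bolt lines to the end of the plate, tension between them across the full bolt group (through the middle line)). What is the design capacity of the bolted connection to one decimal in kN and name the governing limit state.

619.2 kN (block shear governs)

Bolt shear: A_b = π(27)²/4 = 572.56 mm². φR_n = 0.75 × 469 × 572.56 × 6 × 2 = 2416.8 kN.
Bearing (8 mm plate, F_u = 400 MPa): end bolts L_c = 38 − 30/2 = 23, R_n = min(1.2×23×8×400, 2.4×27×8×400) = 88.32 kN/bolt; interior L_c = 106 − 30 = 76, R_n = 207.36 kN/bolt. φR_n = 0.75 × (3×88.32 + 3×207.36) = 665.3 kN.
Block shear: shear path 2×[38+1×106] = 2×144 mm, A_gv = 2304, A_nv = 2×(144 − 1.5×32)×8 = 1536 mm²; tension across gage: (214 − 2×32)×8 = 1200 mm². R_n = min(0.6×400×1536, 0.6×250×2304) + 1.0×400×1200 = min(368.64, 345.6) + 480 = 825.6 kN. φR_n = 0.75 × 825.6 = 619.2 kN.
Governing: min(2416.8, 665.3, 619.2) = 619.2 kN → block shear.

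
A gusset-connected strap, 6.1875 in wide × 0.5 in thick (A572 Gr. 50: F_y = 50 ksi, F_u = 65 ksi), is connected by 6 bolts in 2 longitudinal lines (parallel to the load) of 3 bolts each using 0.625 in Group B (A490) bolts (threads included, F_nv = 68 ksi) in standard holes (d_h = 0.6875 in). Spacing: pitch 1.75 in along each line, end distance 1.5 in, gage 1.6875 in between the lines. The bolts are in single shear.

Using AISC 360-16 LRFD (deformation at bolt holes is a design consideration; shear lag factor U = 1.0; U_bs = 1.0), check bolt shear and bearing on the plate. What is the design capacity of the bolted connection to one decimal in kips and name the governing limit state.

Bolt shear: A_b = π(0.625)²/4 = 0.3068 in². φR_n = 0.75 × 68 × 0.3068 × 6 × 1 = 93.9 kips.
Bearing (0.5 in plate, F_u = 65 ksi): end bolts L_c = 1.5 − 0.6875/2 = 1.15625, R_n = min(1.2×1.15625×0.5×65, 2.4×0.625×0.5×65) = 45.094 kips/bolt; interior L_c = 1.75 − 0.6875 = 1.0625, R_n = 41.438 kips/bolt. φR_n = 0.75 × (2×45.094 + 4×41.438) = 192.0 kips.
Governing: min(93.9, 192.0) = 93.9 kips → bolt shear.

93.9 kips (bolt shear governs)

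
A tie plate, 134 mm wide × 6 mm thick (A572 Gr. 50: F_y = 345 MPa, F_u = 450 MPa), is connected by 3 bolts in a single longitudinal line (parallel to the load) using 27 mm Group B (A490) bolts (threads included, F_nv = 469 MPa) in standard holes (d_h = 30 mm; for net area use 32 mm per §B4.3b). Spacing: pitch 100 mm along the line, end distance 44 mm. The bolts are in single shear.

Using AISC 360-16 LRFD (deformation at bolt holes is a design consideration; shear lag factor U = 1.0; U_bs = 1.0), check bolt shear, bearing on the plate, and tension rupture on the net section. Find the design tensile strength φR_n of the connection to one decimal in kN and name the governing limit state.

206.6 kN (net-section rupture governs)

Bolt shear: A_b = π(27)²/4 = 572.56 mm². φR_n = 0.75 × 469 × 572.56 × 3 × 1 = 604.2 kN.
Bearing (6 mm plate, F_u = 450 MPa): end bolts L_c = 44 − 30/2 = 29, R_n = min(1.2×29×6×450, 2.4×27×6×450) = 93.96 kN/bolt; interior L_c = 100 − 30 = 70, R_n = 174.96 kN/bolt. φR_n = 0.75 × (1×93.96 + 2×174.96) = 332.9 kN.
Tension rupture (net): A_n = (134 − 1×32)×6 = 612 mm² (U = 1.0, A_e = A_n). φR_n = 0.75 × 450 × 612 = 206.6 kN.
Governing: min(604.2, 332.9, 206.6) = 206.6 kN → net-section rupture.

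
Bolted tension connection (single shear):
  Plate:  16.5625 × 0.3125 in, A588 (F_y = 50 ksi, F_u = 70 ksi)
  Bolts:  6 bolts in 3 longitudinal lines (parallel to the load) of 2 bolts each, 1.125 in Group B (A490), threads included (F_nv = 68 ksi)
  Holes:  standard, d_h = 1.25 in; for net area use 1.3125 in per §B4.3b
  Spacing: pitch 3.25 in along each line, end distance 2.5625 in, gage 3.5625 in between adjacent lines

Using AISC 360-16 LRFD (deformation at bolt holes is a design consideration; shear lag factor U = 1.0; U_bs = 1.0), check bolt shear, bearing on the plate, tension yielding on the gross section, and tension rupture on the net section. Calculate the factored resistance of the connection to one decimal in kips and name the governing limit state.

Bolt shear: A_b = π(1.125)²/4 = 0.99402 in². φR_n = 0.75 × 68 × 0.99402 × 6 × 1 = 304.2 kips.
Bearing (0.3125 in plate, F_u = 70 ksi): end bolts L_c = 2.5625 − 1.25/2 = 1.9375, R_n = min(1.2×1.9375×0.3125×70, 2.4×1.125×0.3125×70) = 50.859 kips/bolt; interior L_c = 3.25 − 1.25 = 2, R_n = 52.5 kips/bolt. φR_n = 0.75 × (3×50.859 + 3×52.5) = 232.6 kips.
Tension yield (gross): A_g = 16.5625×0.3125 = 5.1758 in². φR_n = 0.90 × 50 × 5.1758 = 232.9 kips.
Tension rupture (net): A_n = (16.5625 − 3×1.3125)×0.3125 = 3.9453 in² (U = 1.0, A_e = A_n). φR_n = 0.75 × 70 × 3.9453 = 207.1 kips.
Governing: min(304.2, 232.6, 232.9, 207.1) = 207.1 kips → net-section rupture.

207.1 kips (net-section rupture governs)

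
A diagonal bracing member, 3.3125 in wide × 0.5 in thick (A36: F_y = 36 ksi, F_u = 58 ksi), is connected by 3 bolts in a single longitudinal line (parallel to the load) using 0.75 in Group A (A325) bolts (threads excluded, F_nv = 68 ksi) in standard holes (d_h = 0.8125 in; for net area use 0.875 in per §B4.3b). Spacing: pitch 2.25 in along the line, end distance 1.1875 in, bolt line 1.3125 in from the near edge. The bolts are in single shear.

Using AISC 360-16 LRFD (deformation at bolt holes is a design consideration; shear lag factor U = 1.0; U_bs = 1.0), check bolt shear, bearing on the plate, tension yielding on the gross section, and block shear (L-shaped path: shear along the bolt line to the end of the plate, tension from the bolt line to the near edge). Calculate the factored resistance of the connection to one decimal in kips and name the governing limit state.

Bolt shear: A_b = π(0.75)²/4 = 0.44179 in². φR_n = 0.75 × 68 × 0.44179 × 3 × 1 = 67.6 kips.
Bearing (0.5 in plate, F_u = 58 ksi): end bolts L_c = 1.1875 − 0.8125/2 = 0.78125, R_n = min(1.2×0.78125×0.5×58, 2.4×0.75×0.5×58) = 27.188 kips/bolt; interior L_c = 2.25 − 0.8125 = 1.4375, R_n = 50.025 kips/bolt. φR_n = 0.75 × (1×27.188 + 2×50.025) = 95.4 kips.
Tension yield (gross): A_g = 3.3125×0.5 = 1.6563 in². φR_n = 0.90 × 36 × 1.6563 = 53.7 kips.
Block shear: shear path 1×[1.1875+2×2.25] = 1×5.6875 in, A_gv = 2.8438, A_nv = 1×(5.6875 − 2.5×0.875)×0.5 = 1.75 in²; tension to near edge: (1.3125 − 0.5×0.875)×0.5 = 0.4375 in². R_n = min(0.6×58×1.75, 0.6×36×2.8438) + 1.0×58×0.4375 = min(60.9, 61.426) + 25.375 = 86.275 kips. φR_n = 0.75 × 86.275 = 64.7 kips.
Governing: min(67.6, 95.4, 53.7, 64.7) = 53.7 kips → gross-section yield.

53.7 kips (gross-section yield governs)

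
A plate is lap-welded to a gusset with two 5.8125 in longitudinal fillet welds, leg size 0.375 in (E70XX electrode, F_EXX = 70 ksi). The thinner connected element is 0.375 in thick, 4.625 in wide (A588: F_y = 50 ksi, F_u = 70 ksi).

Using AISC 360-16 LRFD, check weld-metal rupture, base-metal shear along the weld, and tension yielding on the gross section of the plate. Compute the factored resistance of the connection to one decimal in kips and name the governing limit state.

Weld metal: throat = 0.707×0.375 = 0.26513 in, L = 2×5.8125 = 11.625 in. φR_n = 0.75 × 0.6 × 70 × 0.26513 × 11.625 = 97.1 kips.
Base metal shear (0.375 in plate): yield φR_n = 1.0×0.6×50×0.375×11.625 = 130.8 kips; rupture φR_n = 0.75×0.6×70×0.375×11.625 = 137.3 kips; take 130.8 kips (yield).
Tension yield (gross): A_g = 4.625×0.375 = 1.7344 in². φR_n = 0.90 × 50 × 1.7344 = 78.0 kips.
Governing: min(97.1, 130.8, 78.0) = 78.0 kips → gross-section yield.

78.0 kips (gross-section yield governs)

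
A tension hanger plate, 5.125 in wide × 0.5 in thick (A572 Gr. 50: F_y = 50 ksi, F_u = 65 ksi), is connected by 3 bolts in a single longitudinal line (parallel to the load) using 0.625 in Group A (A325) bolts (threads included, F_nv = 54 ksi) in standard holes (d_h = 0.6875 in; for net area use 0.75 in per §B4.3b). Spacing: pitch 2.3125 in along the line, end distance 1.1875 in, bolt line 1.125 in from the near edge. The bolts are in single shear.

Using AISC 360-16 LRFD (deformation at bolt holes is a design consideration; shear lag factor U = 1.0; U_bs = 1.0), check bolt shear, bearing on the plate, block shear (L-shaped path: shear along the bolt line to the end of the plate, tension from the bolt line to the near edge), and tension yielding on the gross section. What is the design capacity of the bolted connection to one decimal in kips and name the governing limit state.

Bolt shear: A_b = π(0.625)²/4 = 0.3068 in². φR_n = 0.75 × 54 × 0.3068 × 3 × 1 = 37.3 kips.
Bearing (0.5 in plate, F_u = 65 ksi): end bolts L_c = 1.1875 − 0.6875/2 = 0.84375, R_n = min(1.2×0.84375×0.5×65, 2.4×0.625×0.5×65) = 32.906 kips/bolt; interior L_c = 2.3125 − 0.6875 = 1.625, R_n = 48.75 kips/bolt. φR_n = 0.75 × (1×32.906 + 2×48.75) = 97.8 kips.
Block shear: shear path 1×[1.1875+2×2.3125] = 1×5.8125 in, A_gv = 2.9063, A_nv = 1×(5.8125 − 2.5×0.75)×0.5 = 1.9688 in²; tension to near edge: (1.125 − 0.5×0.75)×0.5 = 0.375 in². R_n = min(0.6×65×1.9688, 0.6×50×2.9063) + 1.0×65×0.375 = min(76.783, 87.189) + 24.375 = 101.16 kips. φR_n = 0.75 × 101.16 = 75.9 kips.
Tension yield (gross): A_g = 5.125×0.5 = 2.5625 in². φR_n = 0.90 × 50 × 2.5625 = 115.3 kips.
Governing: min(37.3, 97.8, 75.9, 115.3) = 37.3 kips → bolt shear.

37.3 kips (bolt shear governs)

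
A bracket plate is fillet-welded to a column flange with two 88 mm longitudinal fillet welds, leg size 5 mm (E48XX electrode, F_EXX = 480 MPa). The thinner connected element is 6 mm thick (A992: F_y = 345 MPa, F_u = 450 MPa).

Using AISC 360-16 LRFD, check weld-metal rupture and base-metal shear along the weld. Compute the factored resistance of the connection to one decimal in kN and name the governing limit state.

Weld metal: throat = 0.707×5 = 3.535 mm, L = 2×88 = 176 mm. φR_n = 0.75 × 0.6 × 480 × 3.535 × 176 = 134.4 kN.
Base metal shear (6 mm plate): yield φR_n = 1.0×0.6×345×6×176 = 218.6 kN; rupture φR_n = 0.75×0.6×450×6×176 = 213.8 kN; take 213.8 kN (rupture).
Governing: min(134.4, 213.8) = 134.4 kN → weld metal.

134.4 kN (weld metal governs)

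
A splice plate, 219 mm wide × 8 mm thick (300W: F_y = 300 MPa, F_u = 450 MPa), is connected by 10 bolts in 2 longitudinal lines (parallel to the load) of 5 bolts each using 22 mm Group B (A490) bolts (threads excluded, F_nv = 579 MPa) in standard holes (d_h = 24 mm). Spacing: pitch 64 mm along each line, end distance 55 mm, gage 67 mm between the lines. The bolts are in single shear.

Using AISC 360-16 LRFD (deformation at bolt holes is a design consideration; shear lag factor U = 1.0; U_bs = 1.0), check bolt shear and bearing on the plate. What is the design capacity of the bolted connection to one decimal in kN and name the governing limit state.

Bolt shear: A_b = π(22)²/4 = 380.13 mm². φR_n = 0.75 × 579 × 380.13 × 10 × 1 = 1650.7 kN.
Bearing (8 mm plate, F_u = 450 MPa): end bolts L_c = 55 − 24/2 = 43, R_n = min(1.2×43×8×450, 2.4×22×8×450) = 185.76 kN/bolt; interior L_c = 64 − 24 = 40, R_n = 172.8 kN/bolt. φR_n = 0.75 × (2×185.76 + 8×172.8) = 1315.4 kN.
Governing: min(1650.7, 1315.4) = 1315.4 kN → bearing.

1315.4 kN (bearing governs)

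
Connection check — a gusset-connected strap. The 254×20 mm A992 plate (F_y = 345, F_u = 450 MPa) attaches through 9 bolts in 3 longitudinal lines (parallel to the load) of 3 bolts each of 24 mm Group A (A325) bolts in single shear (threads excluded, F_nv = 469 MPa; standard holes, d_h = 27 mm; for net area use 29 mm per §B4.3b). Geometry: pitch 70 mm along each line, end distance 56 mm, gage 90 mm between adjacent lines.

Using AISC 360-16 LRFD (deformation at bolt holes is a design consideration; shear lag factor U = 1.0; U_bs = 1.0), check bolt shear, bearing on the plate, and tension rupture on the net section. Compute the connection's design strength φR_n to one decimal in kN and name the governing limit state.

Bolt shear: A_b = π(24)²/4 = 452.39 mm². φR_n = 0.75 × 469 × 452.39 × 9 × 1 = 1432.2 kN.
Bearing (20 mm plate, F_u = 450 MPa): end bolts L_c = 56 − 27/2 = 42.5, R_n = min(1.2×42.5×20×450, 2.4×24×20×450) = 459 kN/bolt; interior L_c = 70 − 27 = 43, R_n = 464.4 kN/bolt. φR_n = 0.75 × (3×459 + 6×464.4) = 3122.6 kN.
Tension rupture (net): A_n = (254 − 3×29)×20 = 3340 mm² (U = 1.0, A_e = A_n). φR_n = 0.75 × 450 × 3340 = 1127.3 kN.
Governing: min(1432.2, 3122.6, 1127.3) = 1127.3 kN → net-section rupture.

1127.3 kN (net-section rupture governs)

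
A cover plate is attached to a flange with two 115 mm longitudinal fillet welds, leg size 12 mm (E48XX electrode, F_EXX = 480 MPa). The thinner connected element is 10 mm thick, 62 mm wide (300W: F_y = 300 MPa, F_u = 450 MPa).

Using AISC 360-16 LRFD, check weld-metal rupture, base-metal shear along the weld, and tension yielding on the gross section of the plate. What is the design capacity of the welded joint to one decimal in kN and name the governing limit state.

167.4 kN (gross-section yield governs)

Weld metal: throat = 0.707×12 = 8.484 mm, L = 2×115 = 230 mm. φR_n = 0.75 × 0.6 × 480 × 8.484 × 230 = 421.5 kN.
Base metal shear (10 mm plate): yield φR_n = 1.0×0.6×300×10×230 = 414.0 kN; rupture φR_n = 0.75×0.6×450×10×230 = 465.8 kN; take 414.0 kN (yield).
Tension yield (gross): A_g = 62×10 = 620 mm². φR_n = 0.90 × 300 × 620 = 167.4 kN.
Governing: min(421.5, 414.0, 167.4) = 167.4 kN → gross-section yield.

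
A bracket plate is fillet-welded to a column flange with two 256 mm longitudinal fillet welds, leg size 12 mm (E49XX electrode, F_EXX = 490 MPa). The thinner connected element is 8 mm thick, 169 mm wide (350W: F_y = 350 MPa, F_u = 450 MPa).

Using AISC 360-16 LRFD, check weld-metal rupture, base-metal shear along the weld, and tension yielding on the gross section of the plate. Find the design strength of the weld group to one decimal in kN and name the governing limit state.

425.9 kN (gross-section yield governs)

Weld metal: throat = 0.707×12 = 8.484 mm, L = 2×256 = 512 mm. φR_n = 0.75 × 0.6 × 490 × 8.484 × 512 = 957.8 kN.
Base metal shear (8 mm plate): yield φR_n = 1.0×0.6×350×8×512 = 860.2 kN; rupture φR_n = 0.75×0.6×450×8×512 = 829.4 kN; take 829.4 kN (rupture).
Tension yield (gross): A_g = 169×8 = 1352 mm². φR_n = 0.90 × 350 × 1352 = 425.9 kN.
Governing: min(957.8, 829.4, 425.9) = 425.9 kN → gross-section yield.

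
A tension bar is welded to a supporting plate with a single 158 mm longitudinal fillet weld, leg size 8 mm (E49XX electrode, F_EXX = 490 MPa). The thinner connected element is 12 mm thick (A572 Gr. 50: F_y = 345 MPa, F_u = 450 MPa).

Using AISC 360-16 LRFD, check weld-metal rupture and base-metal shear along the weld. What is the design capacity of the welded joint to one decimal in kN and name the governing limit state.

197.0 kN (weld metal governs)

Weld metal: throat = 0.707×8 = 5.656 mm, L = 158 mm. φR_n = 0.75 × 0.6 × 490 × 5.656 × 158 = 197.0 kN.
Base metal shear (12 mm plate): yield φR_n = 1.0×0.6×345×12×158 = 392.5 kN; rupture φR_n = 0.75×0.6×450×12×158 = 383.9 kN; take 383.9 kN (rupture).
Governing: min(197.0, 383.9) = 197.0 kN → weld metal.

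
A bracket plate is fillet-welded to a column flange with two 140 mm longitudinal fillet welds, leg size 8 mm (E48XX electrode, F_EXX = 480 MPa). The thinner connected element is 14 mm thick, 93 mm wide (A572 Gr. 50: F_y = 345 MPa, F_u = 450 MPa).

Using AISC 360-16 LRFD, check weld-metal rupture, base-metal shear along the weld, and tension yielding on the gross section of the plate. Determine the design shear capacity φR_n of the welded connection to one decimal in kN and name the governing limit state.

342.1 kN (weld metal governs)

Weld metal: throat = 0.707×8 = 5.656 mm, L = 2×140 = 280 mm. φR_n = 0.75 × 0.6 × 480 × 5.656 × 280 = 342.1 kN.
Base metal shear (14 mm plate): yield φR_n = 1.0×0.6×345×14×280 = 811.4 kN; rupture φR_n = 0.75×0.6×450×14×280 = 793.8 kN; take 793.8 kN (rupture).
Tension yield (gross): A_g = 93×14 = 1302 mm². φR_n = 0.90 × 345 × 1302 = 404.3 kN.
Governing: min(342.1, 793.8, 404.3) = 342.1 kN → weld metal.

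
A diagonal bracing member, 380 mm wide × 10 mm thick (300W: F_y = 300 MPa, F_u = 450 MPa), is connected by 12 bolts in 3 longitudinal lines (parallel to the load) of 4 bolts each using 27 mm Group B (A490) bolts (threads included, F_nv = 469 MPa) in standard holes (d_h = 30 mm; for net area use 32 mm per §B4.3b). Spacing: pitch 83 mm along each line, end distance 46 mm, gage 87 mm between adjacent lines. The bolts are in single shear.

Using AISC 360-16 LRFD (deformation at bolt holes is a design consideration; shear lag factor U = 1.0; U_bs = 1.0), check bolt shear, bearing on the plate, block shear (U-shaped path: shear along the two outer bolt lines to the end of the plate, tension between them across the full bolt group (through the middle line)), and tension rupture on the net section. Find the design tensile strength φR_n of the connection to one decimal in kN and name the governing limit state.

Bolt shear: A_b = π(27)²/4 = 572.56 mm². φR_n = 0.75 × 469 × 572.56 × 12 × 1 = 2416.8 kN.
Bearing (10 mm plate, F_u = 450 MPa): end bolts L_c = 46 − 30/2 = 31, R_n = min(1.2×31×10×450, 2.4×27×10×450) = 167.4 kN/bolt; interior L_c = 83 − 30 = 53, R_n = 286.2 kN/bolt. φR_n = 0.75 × (3×167.4 + 9×286.2) = 2308.5 kN.
Block shear: shear path 2×[46+3×83] = 2×295 mm, A_gv = 5900, A_nv = 2×(295 − 3.5×32)×10 = 3660 mm²; tension across gage: (174 − 2×32)×10 = 1100 mm². R_n = min(0.6×450×3660, 0.6×300×5900) + 1.0×450×1100 = min(988.2, 1062) + 495 = 1483.2 kN. φR_n = 0.75 × 1483.2 = 1112.4 kN.
Tension rupture (net): A_n = (380 − 3×32)×10 = 2840 mm² (U = 1.0, A_e = A_n). φR_n = 0.75 × 450 × 2840 = 958.5 kN.
Governing: min(2416.8, 2308.5, 1112.4, 958.5) = 958.5 kN → net-section rupture.

958.5 kN (net-section rupture governs)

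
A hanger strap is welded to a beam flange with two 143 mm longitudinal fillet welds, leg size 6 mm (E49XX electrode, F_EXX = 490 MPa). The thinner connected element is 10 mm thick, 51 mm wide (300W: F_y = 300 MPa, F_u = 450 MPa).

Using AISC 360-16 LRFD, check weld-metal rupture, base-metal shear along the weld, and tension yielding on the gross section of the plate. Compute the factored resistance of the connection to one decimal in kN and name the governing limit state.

137.7 kN (gross-section yield governs)

Weld metal: throat = 0.707×6 = 4.242 mm, L = 2×143 = 286 mm. φR_n = 0.75 × 0.6 × 490 × 4.242 × 286 = 267.5 kN.
Base metal shear (10 mm plate): yield φR_n = 1.0×0.6×300×10×286 = 514.8 kN; rupture φR_n = 0.75×0.6×450×10×286 = 579.2 kN; take 514.8 kN (yield).
Tension yield (gross): A_g = 51×10 = 510 mm². φR_n = 0.90 × 300 × 510 = 137.7 kN.
Governing: min(267.5, 514.8, 137.7) = 137.7 kN → gross-section yield.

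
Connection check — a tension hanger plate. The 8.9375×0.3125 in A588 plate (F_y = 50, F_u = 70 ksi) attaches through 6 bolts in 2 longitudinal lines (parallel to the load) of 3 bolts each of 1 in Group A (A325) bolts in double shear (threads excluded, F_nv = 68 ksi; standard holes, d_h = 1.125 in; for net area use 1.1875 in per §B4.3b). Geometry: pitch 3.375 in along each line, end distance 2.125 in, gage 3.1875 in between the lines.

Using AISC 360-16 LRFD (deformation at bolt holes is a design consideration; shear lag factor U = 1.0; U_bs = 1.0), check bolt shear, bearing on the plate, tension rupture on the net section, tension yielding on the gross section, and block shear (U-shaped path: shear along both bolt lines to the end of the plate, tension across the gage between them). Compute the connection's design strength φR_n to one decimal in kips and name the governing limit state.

107.7 kips (net-section rupture governs)

Bolt shear: A_b = π(1)²/4 = 0.7854 in². φR_n = 0.75 × 68 × 0.7854 × 6 × 2 = 480.7 kips.
Bearing (0.3125 in plate, F_u = 70 ksi): end bolts L_c = 2.125 − 1.125/2 = 1.5625, R_n = min(1.2×1.5625×0.3125×70, 2.4×1×0.3125×70) = 41.016 kips/bolt; interior L_c = 3.375 − 1.125 = 2.25, R_n = 52.5 kips/bolt. φR_n = 0.75 × (2×41.016 + 4×52.5) = 219.0 kips.
Tension rupture (net): A_n = (8.9375 − 2×1.1875)×0.3125 = 2.0508 in² (U = 1.0, A_e = A_n). φR_n = 0.75 × 70 × 2.0508 = 107.7 kips.
Tension yield (gross): A_g = 8.9375×0.3125 = 2.793 in². φR_n = 0.90 × 50 × 2.793 = 125.7 kips.
Block shear: shear path 2×[2.125+2×3.375] = 2×8.875 in, A_gv = 5.5469, A_nv = 2×(8.875 − 2.5×1.1875)×0.3125 = 3.6914 in²; tension across gage: (3.1875 − 1×1.1875)×0.3125 = 0.625 in². R_n = min(0.6×70×3.6914, 0.6×50×5.5469) + 1.0×70×0.625 = min(155.04, 166.41) + 43.75 = 198.79 kips. φR_n = 0.75 × 198.79 = 149.1 kips.
Governing: min(480.7, 219.0, 107.7, 125.7, 149.1) = 107.7 kips → net-section rupture.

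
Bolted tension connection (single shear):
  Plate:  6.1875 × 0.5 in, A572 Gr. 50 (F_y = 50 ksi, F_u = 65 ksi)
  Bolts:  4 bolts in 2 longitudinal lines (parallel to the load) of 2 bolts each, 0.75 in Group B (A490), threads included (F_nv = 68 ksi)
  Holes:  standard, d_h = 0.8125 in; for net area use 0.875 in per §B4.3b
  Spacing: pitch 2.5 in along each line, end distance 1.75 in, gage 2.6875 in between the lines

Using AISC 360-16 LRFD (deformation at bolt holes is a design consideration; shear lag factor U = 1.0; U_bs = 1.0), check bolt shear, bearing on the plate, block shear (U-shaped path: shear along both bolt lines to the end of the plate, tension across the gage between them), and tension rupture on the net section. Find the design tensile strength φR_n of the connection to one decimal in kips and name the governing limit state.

Bolt shear: A_b = π(0.75)²/4 = 0.44179 in². φR_n = 0.75 × 68 × 0.44179 × 4 × 1 = 90.1 kips.
Bearing (0.5 in plate, F_u = 65 ksi): end bolts L_c = 1.75 − 0.8125/2 = 1.34375, R_n = min(1.2×1.34375×0.5×65, 2.4×0.75×0.5×65) = 52.406 kips/bolt; interior L_c = 2.5 − 0.8125 = 1.6875, R_n = 58.5 kips/bolt. φR_n = 0.75 × (2×52.406 + 2×58.5) = 166.4 kips.
Block shear: shear path 2×[1.75+1×2.5] = 2×4.25 in, A_gv = 4.25, A_nv = 2×(4.25 − 1.5×0.875)×0.5 = 2.9375 in²; tension across gage: (2.6875 − 1×0.875)×0.5 = 0.90625 in². R_n = min(0.6×65×2.9375, 0.6×50×4.25) + 1.0×65×0.90625 = min(114.56, 127.5) + 58.906 = 173.47 kips. φR_n = 0.75 × 173.47 = 130.1 kips.
Tension rupture (net): A_n = (6.1875 − 2×0.875)×0.5 = 2.2188 in² (U = 1.0, A_e = A_n). φR_n = 0.75 × 65 × 2.2188 = 108.2 kips.
Governing: min(90.1, 166.4, 130.1, 108.2) = 90.1 kips → bolt shear.

90.1 kips (bolt shear governs)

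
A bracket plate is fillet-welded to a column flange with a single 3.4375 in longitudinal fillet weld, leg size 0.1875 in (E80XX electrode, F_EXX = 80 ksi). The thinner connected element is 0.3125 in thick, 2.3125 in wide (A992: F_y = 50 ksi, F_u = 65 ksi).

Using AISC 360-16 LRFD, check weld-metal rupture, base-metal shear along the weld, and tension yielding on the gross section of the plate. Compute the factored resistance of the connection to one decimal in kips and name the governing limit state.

Weld metal: throat = 0.707×0.1875 = 0.13256 in, L = 3.4375 in. φR_n = 0.75 × 0.6 × 80 × 0.13256 × 3.4375 = 16.4 kips.
Base metal shear (0.3125 in plate): yield φR_n = 1.0×0.6×50×0.3125×3.4375 = 32.2 kips; rupture φR_n = 0.75×0.6×65×0.3125×3.4375 = 31.4 kips; take 31.4 kips (rupture).
Tension yield (gross): A_g = 2.3125×0.3125 = 0.72266 in². φR_n = 0.90 × 50 × 0.72266 = 32.5 kips.
Governing: min(16.4, 31.4, 32.5) = 16.4 kips → weld metal.

16.4 kips (weld metal governs)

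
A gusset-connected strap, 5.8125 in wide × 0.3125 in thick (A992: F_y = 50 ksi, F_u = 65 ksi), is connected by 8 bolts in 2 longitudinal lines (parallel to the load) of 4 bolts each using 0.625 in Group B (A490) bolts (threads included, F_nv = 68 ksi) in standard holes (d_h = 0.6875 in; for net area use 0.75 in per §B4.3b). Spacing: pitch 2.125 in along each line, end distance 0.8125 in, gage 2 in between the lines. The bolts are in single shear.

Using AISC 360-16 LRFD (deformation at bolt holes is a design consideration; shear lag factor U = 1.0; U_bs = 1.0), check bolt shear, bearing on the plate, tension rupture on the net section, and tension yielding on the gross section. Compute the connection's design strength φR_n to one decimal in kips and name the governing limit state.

65.7 kips (net-section rupture governs)

Bolt shear: A_b = π(0.625)²/4 = 0.3068 in². φR_n = 0.75 × 68 × 0.3068 × 8 × 1 = 125.2 kips.
Bearing (0.3125 in plate, F_u = 65 ksi): end bolts L_c = 0.8125 − 0.6875/2 = 0.46875, R_n = min(1.2×0.46875×0.3125×65, 2.4×0.625×0.3125×65) = 11.426 kips/bolt; interior L_c = 2.125 − 0.6875 = 1.4375, R_n = 30.469 kips/bolt. φR_n = 0.75 × (2×11.426 + 6×30.469) = 154.2 kips.
Tension rupture (net): A_n = (5.8125 − 2×0.75)×0.3125 = 1.3477 in² (U = 1.0, A_e = A_n). φR_n = 0.75 × 65 × 1.3477 = 65.7 kips.
Tension yield (gross): A_g = 5.8125×0.3125 = 1.8164 in². φR_n = 0.90 × 50 × 1.8164 = 81.7 kips.
Governing: min(125.2, 154.2, 65.7, 81.7) = 65.7 kips → net-section rupture.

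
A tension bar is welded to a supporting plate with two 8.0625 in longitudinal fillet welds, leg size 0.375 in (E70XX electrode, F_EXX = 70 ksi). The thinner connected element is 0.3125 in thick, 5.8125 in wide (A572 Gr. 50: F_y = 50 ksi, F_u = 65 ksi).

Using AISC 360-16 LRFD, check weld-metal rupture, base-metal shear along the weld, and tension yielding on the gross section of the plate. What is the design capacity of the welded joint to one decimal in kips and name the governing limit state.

81.7 kips (gross-section yield governs)

Weld metal: throat = 0.707×0.375 = 0.26513 in, L = 2×8.0625 = 16.125 in. φR_n = 0.75 × 0.6 × 70 × 0.26513 × 16.125 = 134.7 kips.
Base metal shear (0.3125 in plate): yield φR_n = 1.0×0.6×50×0.3125×16.125 = 151.2 kips; rupture φR_n = 0.75×0.6×65×0.3125×16.125 = 147.4 kips; take 147.4 kips (rupture).
Tension yield (gross): A_g = 5.8125×0.3125 = 1.8164 in². φR_n = 0.90 × 50 × 1.8164 = 81.7 kips.
Governing: min(134.7, 147.4, 81.7) = 81.7 kips → gross-section yield.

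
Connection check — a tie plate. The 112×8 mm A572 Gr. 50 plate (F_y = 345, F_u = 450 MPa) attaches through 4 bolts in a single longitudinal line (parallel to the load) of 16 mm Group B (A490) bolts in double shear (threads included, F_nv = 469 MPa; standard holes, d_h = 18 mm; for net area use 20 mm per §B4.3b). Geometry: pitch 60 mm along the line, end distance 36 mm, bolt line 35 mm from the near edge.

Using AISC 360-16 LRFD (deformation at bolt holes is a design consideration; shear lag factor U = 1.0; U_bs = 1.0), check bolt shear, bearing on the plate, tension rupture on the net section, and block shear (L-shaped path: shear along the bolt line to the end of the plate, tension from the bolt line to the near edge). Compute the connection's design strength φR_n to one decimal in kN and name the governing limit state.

248.4 kN (net-section rupture governs)

Bolt shear: A_b = π(16)²/4 = 201.06 mm². φR_n = 0.75 × 469 × 201.06 × 4 × 2 = 565.8 kN.
Bearing (8 mm plate, F_u = 450 MPa): end bolts L_c = 36 − 18/2 = 27, R_n = min(1.2×27×8×450, 2.4×16×8×450) = 116.64 kN/bolt; interior L_c = 60 − 18 = 42, R_n = 138.24 kN/bolt. φR_n = 0.75 × (1×116.64 + 3×138.24) = 398.5 kN.
Tension rupture (net): A_n = (112 − 1×20)×8 = 736 mm² (U = 1.0, A_e = A_n). φR_n = 0.75 × 450 × 736 = 248.4 kN.
Block shear: shear path 1×[36+3×60] = 1×216 mm, A_gv = 1728, A_nv = 1×(216 − 3.5×20)×8 = 1168 mm²; tension to near edge: (35 − 0.5×20)×8 = 200 mm². R_n = min(0.6×450×1168, 0.6×345×1728) + 1.0×450×200 = min(315.36, 357.7) + 90 = 405.36 kN. φR_n = 0.75 × 405.36 = 304.0 kN.
Governing: min(565.8, 398.5, 248.4, 304.0) = 248.4 kN → net-section rupture.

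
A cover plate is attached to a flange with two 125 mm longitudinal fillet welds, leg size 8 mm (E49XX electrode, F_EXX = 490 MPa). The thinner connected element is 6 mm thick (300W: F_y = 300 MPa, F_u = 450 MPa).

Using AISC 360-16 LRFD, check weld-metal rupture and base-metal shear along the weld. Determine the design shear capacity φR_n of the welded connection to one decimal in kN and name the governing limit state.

270.0 kN (base-metal shear governs)

Weld metal: throat = 0.707×8 = 5.656 mm, L = 2×125 = 250 mm. φR_n = 0.75 × 0.6 × 490 × 5.656 × 250 = 311.8 kN.
Base metal shear (6 mm plate): yield φR_n = 1.0×0.6×300×6×250 = 270.0 kN; rupture φR_n = 0.75×0.6×450×6×250 = 303.8 kN; take 270.0 kN (yield).
Governing: min(311.8, 270.0) = 270.0 kN → base-metal shear.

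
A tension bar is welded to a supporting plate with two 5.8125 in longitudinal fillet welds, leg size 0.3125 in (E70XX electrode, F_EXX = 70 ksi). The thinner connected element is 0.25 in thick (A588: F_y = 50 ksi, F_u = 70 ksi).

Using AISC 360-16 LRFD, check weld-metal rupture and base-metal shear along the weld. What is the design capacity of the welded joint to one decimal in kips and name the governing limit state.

80.9 kips (weld metal governs)

Weld metal: throat = 0.707×0.3125 = 0.22094 in, L = 2×5.8125 = 11.625 in. φR_n = 0.75 × 0.6 × 70 × 0.22094 × 11.625 = 80.9 kips.
Base metal shear (0.25 in plate): yield φR_n = 1.0×0.6×50×0.25×11.625 = 87.2 kips; rupture φR_n = 0.75×0.6×70×0.25×11.625 = 91.5 kips; take 87.2 kips (yield).
Governing: min(80.9, 87.2) = 80.9 kips → weld metal.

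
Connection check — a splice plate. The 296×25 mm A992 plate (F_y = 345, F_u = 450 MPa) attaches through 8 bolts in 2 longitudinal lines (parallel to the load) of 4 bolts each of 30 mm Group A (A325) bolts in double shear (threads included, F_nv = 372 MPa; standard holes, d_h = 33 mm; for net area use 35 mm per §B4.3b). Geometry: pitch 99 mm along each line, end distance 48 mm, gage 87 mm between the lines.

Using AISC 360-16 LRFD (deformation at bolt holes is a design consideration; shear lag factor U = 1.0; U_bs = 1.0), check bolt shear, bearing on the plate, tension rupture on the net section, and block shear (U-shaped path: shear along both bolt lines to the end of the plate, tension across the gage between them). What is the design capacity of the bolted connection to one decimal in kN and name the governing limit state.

1906.9 kN (net-section rupture governs)

Bolt shear: A_b = π(30)²/4 = 706.86 mm². φR_n = 0.75 × 372 × 706.86 × 8 × 2 = 3155.4 kN.
Bearing (25 mm plate, F_u = 450 MPa): end bolts L_c = 48 − 33/2 = 31.5, R_n = min(1.2×31.5×25×450, 2.4×30×25×450) = 425.25 kN/bolt; interior L_c = 99 − 33 = 66, R_n = 810 kN/bolt. φR_n = 0.75 × (2×425.25 + 6×810) = 4282.9 kN.
Tension rupture (net): A_n = (296 − 2×35)×25 = 5650 mm² (U = 1.0, A_e = A_n). φR_n = 0.75 × 450 × 5650 = 1906.9 kN.
Block shear: shear path 2×[48+3×99] = 2×345 mm, A_gv = 17250, A_nv = 2×(345 − 3.5×35)×25 = 11125 mm²; tension across gage: (87 − 1×35)×25 = 1300 mm². R_n = min(0.6×450×11125, 0.6×345×17250) + 1.0×450×1300 = min(3003.8, 3570.8) + 585 = 3588.8 kN. φR_n = 0.75 × 3588.8 = 2691.6 kN.
Governing: min(3155.4, 4282.9, 1906.9, 2691.6) = 1906.9 kN → net-section rupture.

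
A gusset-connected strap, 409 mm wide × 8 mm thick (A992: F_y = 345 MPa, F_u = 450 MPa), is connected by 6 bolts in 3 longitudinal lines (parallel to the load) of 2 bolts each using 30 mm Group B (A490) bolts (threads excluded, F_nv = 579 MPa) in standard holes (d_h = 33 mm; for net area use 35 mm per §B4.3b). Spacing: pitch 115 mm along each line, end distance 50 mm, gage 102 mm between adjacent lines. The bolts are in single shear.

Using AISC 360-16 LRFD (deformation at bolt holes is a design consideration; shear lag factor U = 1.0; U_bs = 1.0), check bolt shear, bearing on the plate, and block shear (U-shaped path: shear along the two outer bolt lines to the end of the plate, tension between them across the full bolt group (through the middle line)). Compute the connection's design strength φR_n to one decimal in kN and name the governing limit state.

726.3 kN (block shear governs)

Bolt shear: A_b = π(30)²/4 = 706.86 mm². φR_n = 0.75 × 579 × 706.86 × 6 × 1 = 1841.7 kN.
Bearing (8 mm plate, F_u = 450 MPa): end bolts L_c = 50 − 33/2 = 33.5, R_n = min(1.2×33.5×8×450, 2.4×30×8×450) = 144.72 kN/bolt; interior L_c = 115 − 33 = 82, R_n = 259.2 kN/bolt. φR_n = 0.75 × (3×144.72 + 3×259.2) = 908.8 kN.
Block shear: shear path 2×[50+1×115] = 2×165 mm, A_gv = 2640, A_nv = 2×(165 − 1.5×35)×8 = 1800 mm²; tension across gage: (204 − 2×35)×8 = 1072 mm². R_n = min(0.6×450×1800, 0.6×345×2640) + 1.0×450×1072 = min(486, 546.48) + 482.4 = 968.4 kN. φR_n = 0.75 × 968.4 = 726.3 kN.
Governing: min(1841.7, 908.8, 726.3) = 726.3 kN → block shear.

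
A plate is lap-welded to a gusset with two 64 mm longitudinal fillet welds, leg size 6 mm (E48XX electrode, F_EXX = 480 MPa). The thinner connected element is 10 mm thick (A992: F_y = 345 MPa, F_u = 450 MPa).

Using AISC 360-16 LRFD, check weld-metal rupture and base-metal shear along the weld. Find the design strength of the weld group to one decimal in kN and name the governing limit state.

117.3 kN (weld metal governs)

Weld metal: throat = 0.707×6 = 4.242 mm, L = 2×64 = 128 mm. φR_n = 0.75 × 0.6 × 480 × 4.242 × 128 = 117.3 kN.
Base metal shear (10 mm plate): yield φR_n = 1.0×0.6×345×10×128 = 265.0 kN; rupture φR_n = 0.75×0.6×450×10×128 = 259.2 kN; take 259.2 kN (rupture).
Governing: min(117.3, 259.2) = 117.3 kN → weld metal.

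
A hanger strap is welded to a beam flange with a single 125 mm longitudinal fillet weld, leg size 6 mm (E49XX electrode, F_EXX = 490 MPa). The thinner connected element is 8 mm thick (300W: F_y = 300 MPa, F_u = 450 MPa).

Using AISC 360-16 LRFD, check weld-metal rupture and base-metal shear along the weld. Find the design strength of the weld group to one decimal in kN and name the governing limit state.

Weld metal: throat = 0.707×6 = 4.242 mm, L = 125 mm. φR_n = 0.75 × 0.6 × 490 × 4.242 × 125 = 116.9 kN.
Base metal shear (8 mm plate): yield φR_n = 1.0×0.6×300×8×125 = 180.0 kN; rupture φR_n = 0.75×0.6×450×8×125 = 202.5 kN; take 180.0 kN (yield).
Governing: min(116.9, 180.0) = 116.9 kN → weld metal.

116.9 kN (weld metal governs)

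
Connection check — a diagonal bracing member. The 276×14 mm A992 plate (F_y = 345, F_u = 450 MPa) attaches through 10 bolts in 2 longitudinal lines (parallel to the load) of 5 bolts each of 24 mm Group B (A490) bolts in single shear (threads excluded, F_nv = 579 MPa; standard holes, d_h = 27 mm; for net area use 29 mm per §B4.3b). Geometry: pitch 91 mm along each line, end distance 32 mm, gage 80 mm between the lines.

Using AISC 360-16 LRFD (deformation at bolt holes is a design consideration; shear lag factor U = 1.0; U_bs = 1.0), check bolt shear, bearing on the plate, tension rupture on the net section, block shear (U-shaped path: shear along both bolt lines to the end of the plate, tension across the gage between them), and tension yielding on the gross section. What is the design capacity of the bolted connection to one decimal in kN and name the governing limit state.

1030.1 kN (net-section rupture governs)

Bolt shear: A_b = π(24)²/4 = 452.39 mm². φR_n = 0.75 × 579 × 452.39 × 10 × 1 = 1964.5 kN.
Bearing (14 mm plate, F_u = 450 MPa): end bolts L_c = 32 − 27/2 = 18.5, R_n = min(1.2×18.5×14×450, 2.4×24×14×450) = 139.86 kN/bolt; interior L_c = 91 − 27 = 64, R_n = 362.88 kN/bolt. φR_n = 0.75 × (2×139.86 + 8×362.88) = 2387.1 kN.
Tension rupture (net): A_n = (276 − 2×29)×14 = 3052 mm² (U = 1.0, A_e = A_n). φR_n = 0.75 × 450 × 3052 = 1030.1 kN.
Block shear: shear path 2×[32+4×91] = 2×396 mm, A_gv = 11088, A_nv = 2×(396 − 4.5×29)×14 = 7434 mm²; tension across gage: (80 − 1×29)×14 = 714 mm². R_n = min(0.6×450×7434, 0.6×345×11088) + 1.0×450×714 = min(2007.2, 2295.2) + 321.3 = 2328.5 kN. φR_n = 0.75 × 2328.5 = 1746.4 kN.
Tension yield (gross): A_g = 276×14 = 3864 mm². φR_n = 0.90 × 345 × 3864 = 1199.8 kN.
Governing: min(1964.5, 2387.1, 1030.1, 1746.4, 1199.8) = 1030.1 kN → net-section rupture.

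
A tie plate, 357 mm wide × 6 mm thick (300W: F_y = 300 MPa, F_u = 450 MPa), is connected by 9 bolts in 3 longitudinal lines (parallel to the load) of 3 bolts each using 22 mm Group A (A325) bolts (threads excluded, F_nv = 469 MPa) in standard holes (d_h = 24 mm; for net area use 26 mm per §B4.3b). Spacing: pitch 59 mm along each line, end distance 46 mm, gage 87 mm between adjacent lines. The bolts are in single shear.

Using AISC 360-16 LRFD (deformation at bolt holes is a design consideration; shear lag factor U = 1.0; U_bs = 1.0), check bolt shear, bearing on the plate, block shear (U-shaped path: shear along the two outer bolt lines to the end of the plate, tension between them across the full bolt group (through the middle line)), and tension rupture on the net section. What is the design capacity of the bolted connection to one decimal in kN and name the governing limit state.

487.6 kN (block shear governs)

Bolt shear: A_b = π(22)²/4 = 380.13 mm². φR_n = 0.75 × 469 × 380.13 × 9 × 1 = 1203.4 kN.
Bearing (6 mm plate, F_u = 450 MPa): end bolts L_c = 46 − 24/2 = 34, R_n = min(1.2×34×6×450, 2.4×22×6×450) = 110.16 kN/bolt; interior L_c = 59 − 24 = 35, R_n = 113.4 kN/bolt. φR_n = 0.75 × (3×110.16 + 6×113.4) = 758.2 kN.
Block shear: shear path 2×[46+2×59] = 2×164 mm, A_gv = 1968, A_nv = 2×(164 − 2.5×26)×6 = 1188 mm²; tension across gage: (174 − 2×26)×6 = 732 mm². R_n = min(0.6×450×1188, 0.6×300×1968) + 1.0×450×732 = min(320.76, 354.24) + 329.4 = 650.16 kN. φR_n = 0.75 × 650.16 = 487.6 kN.
Tension rupture (net): A_n = (357 − 3×26)×6 = 1674 mm² (U = 1.0, A_e = A_n). φR_n = 0.75 × 450 × 1674 = 565.0 kN.
Governing: min(1203.4, 758.2, 487.6, 565.0) = 487.6 kN → block shear.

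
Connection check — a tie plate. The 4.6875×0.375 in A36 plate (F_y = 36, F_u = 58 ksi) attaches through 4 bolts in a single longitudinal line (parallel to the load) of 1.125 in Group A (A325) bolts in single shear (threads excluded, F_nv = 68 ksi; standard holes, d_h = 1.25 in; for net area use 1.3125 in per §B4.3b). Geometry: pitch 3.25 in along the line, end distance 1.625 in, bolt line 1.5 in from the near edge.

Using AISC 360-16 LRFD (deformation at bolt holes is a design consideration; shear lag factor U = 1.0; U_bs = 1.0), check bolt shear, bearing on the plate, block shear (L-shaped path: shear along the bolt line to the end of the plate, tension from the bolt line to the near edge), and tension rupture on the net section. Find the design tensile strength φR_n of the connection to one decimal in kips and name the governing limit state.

Bolt shear: A_b = π(1.125)²/4 = 0.99402 in². φR_n = 0.75 × 68 × 0.99402 × 4 × 1 = 202.8 kips.
Bearing (0.375 in plate, F_u = 58 ksi): end bolts L_c = 1.625 − 1.25/2 = 1, R_n = min(1.2×1×0.375×58, 2.4×1.125×0.375×58) = 26.1 kips/bolt; interior L_c = 3.25 − 1.25 = 2, R_n = 52.2 kips/bolt. φR_n = 0.75 × (1×26.1 + 3×52.2) = 137.0 kips.
Block shear: shear path 1×[1.625+3×3.25] = 1×11.375 in, A_gv = 4.2656, A_nv = 1×(11.375 − 3.5×1.3125)×0.375 = 2.543 in²; tension to near edge: (1.5 − 0.5×1.3125)×0.375 = 0.31641 in². R_n = min(0.6×58×2.543, 0.6×36×4.2656) + 1.0×58×0.31641 = min(88.496, 92.137) + 18.352 = 106.85 kips. φR_n = 0.75 × 106.85 = 80.1 kips.
Tension rupture (net): A_n = (4.6875 − 1×1.3125)×0.375 = 1.2656 in² (U = 1.0, A_e = A_n). φR_n = 0.75 × 58 × 1.2656 = 55.1 kips.
Governing: min(202.8, 137.0, 80.1, 55.1) = 55.1 kips → net-section rupture.

55.1 kips (net-section rupture governs)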